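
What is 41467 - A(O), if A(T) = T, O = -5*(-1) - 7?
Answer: 41469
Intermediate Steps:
O = -2 (O = 5 - 7 = -2)
41467 - A(O) = 41467 - 1*(-2) = 41467 + 2 = 41469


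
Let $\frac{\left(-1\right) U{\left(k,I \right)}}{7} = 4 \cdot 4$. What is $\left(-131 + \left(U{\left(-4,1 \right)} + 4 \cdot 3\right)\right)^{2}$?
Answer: $53361$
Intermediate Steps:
$U{\left(k,I \right)} = -112$ ($U{\left(k,I \right)} = - 7 \cdot 4 \cdot 4 = \left(-7\right) 16 = -112$)
$\left(-131 + \left(U{\left(-4,1 \right)} + 4 \cdot 3\right)\right)^{2} = \left(-131 + \left(-112 + 4 \cdot 3\right)\right)^{2} = \left(-131 + \left(-112 + 12\right)\right)^{2} = \left(-131 - 100\right)^{2} = \left(-231\right)^{2} = 53361$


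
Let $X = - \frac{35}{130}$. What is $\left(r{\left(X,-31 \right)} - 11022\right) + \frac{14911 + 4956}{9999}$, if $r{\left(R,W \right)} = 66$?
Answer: $- \frac{109529177}{9999} \approx -10954.0$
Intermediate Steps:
$X = - \frac{7}{26}$ ($X = \left(-35\right) \frac{1}{130} = - \frac{7}{26} \approx -0.26923$)
$\left(r{\left(X,-31 \right)} - 11022\right) + \frac{14911 + 4956}{9999} = \left(66 - 11022\right) + \frac{14911 + 4956}{9999} = -10956 + 19867 \cdot \frac{1}{9999} = -10956 + \frac{19867}{9999} = - \frac{109529177}{9999}$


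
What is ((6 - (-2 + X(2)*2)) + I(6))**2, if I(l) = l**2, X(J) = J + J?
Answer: 1296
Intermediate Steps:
X(J) = 2*J
((6 - (-2 + X(2)*2)) + I(6))**2 = ((6 - (-2 + (2*2)*2)) + 6**2)**2 = ((6 - (-2 + 4*2)) + 36)**2 = ((6 - (-2 + 8)) + 36)**2 = ((6 - 1*6) + 36)**2 = ((6 - 6) + 36)**2 = (0 + 36)**2 = 36**2 = 1296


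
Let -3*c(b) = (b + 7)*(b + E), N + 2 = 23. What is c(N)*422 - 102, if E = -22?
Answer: 11510/3 ≈ 3836.7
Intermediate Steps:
N = 21 (N = -2 + 23 = 21)
c(b) = -(-22 + b)*(7 + b)/3 (c(b) = -(b + 7)*(b - 22)/3 = -(7 + b)*(-22 + b)/3 = -(-22 + b)*(7 + b)/3)
c(N)*422 - 102 = (154/3 + 5*21 - ⅓*21²)*422 - 102 = (154/3 + 105 - ⅓*441)*422 - 102 = (154/3 + 105 - 147)*422 - 102 = (28/3)*422 - 102 = 11816/3 - 102 = 11510/3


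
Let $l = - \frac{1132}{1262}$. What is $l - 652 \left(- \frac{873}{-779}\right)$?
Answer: $- \frac{359603590}{491549} \approx -731.57$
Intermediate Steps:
$l = - \frac{566}{631}$ ($l = \left(-1132\right) \frac{1}{1262} = - \frac{566}{631} \approx -0.89699$)
$l - 652 \left(- \frac{873}{-779}\right) = - \frac{566}{631} - 652 \left(- \frac{873}{-779}\right) = - \frac{566}{631} - 652 \left(\left(-873\right) \left(- \frac{1}{779}\right)\right) = - \frac{566}{631} - \frac{569196}{779} = - \frac{359603590}{491549}$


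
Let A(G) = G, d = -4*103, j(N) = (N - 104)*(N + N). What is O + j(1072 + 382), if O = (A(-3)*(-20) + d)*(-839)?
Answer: 4221128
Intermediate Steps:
j(N) = 2*N*(-104 + N) (j(N) = (-104 + N)*(2*N) = 2*N*(-104 + N))
d = -412
O = 295328 (O = (-3*(-20) - 412)*(-839) = (60 - 412)*(-839) = -352*(-839) = 295328)
O + j(1072 + 382) = 295328 + 2*(1072 + 382)*(-104 + (1072 + 382)) = 295328 + 2*1454*(-104 + 1454) = 295328 + 2*1454*1350 = 295328 + 3925800 = 4221128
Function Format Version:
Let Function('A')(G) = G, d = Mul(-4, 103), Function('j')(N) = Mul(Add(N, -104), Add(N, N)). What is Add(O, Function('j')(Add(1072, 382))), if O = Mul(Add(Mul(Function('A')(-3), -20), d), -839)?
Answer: 4221128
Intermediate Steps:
Function('j')(N) = Mul(2, N, Add(-104, N)) (Function('j')(N) = Mul(Add(-104, N), Mul(2, N)) = Mul(2, N, Add(-104, N)))
d = -412
O = 295328 (O = Mul(Add(Mul(-3, -20), -412), -839) = Mul(Add(60, -412), -839) = Mul(-352, -839) = 295328)
Add(O, Function('j')(Add(1072, 382))) = Add(295328, Mul(2, Add(1072, 382), Add(-104, Add(1072, 382)))) = Add(295328, Mul(2, 1454, Add(-104, 1454))) = Add(295328, Mul(2, 1454, 1350)) = Add(295328, 3925800) = 4221128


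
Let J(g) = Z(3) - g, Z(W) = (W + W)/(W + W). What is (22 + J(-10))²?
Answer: 1089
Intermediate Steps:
Z(W) = 1 (Z(W) = (2*W)/((2*W)) = (2*W)*(1/(2*W)) = 1)
J(g) = 1 - g
(22 + J(-10))² = (22 + (1 - 1*(-10)))² = (22 + (1 + 10))² = (22 + 11)² = 33² = 1089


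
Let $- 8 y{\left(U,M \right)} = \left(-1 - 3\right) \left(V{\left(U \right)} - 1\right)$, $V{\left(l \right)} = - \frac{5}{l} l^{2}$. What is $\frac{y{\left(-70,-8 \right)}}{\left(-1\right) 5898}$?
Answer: $- \frac{349}{11796} \approx -0.029586$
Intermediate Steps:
$V{\left(l \right)} = - 5 l$
$y{\left(U,M \right)} = - \frac{1}{2} - \frac{5 U}{2}$ ($y{\left(U,M \right)} = - \frac{\left(-1 - 3\right) \left(- 5 U - 1\right)}{8} = - \frac{\left(-1 - 3\right) \left(-1 - 5 U\right)}{8} = - \frac{\left(-4\right) \left(-1 - 5 U\right)}{8} = - \frac{4 + 20 U}{8} = - \frac{1}{2} - \frac{5 U}{2}$)
$\frac{y{\left(-70,-8 \right)}}{\left(-1\right) 5898} = \frac{- \frac{1}{2} - -175}{\left(-1\right) 5898} = \frac{- \frac{1}{2} + 175}{-5898} = \frac{349}{2} \left(- \frac{1}{5898}\right) = - \frac{349}{11796}$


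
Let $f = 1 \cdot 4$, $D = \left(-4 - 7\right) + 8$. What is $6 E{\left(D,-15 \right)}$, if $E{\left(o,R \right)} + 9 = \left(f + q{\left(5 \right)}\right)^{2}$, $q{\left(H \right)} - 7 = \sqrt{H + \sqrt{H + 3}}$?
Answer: $-54 + 6 \left(11 + \sqrt{5 + 2 \sqrt{2}}\right)^{2} \approx 1088.3$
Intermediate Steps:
$D = -3$ ($D = -11 + 8 = -3$)
$q{\left(H \right)} = 7 + \sqrt{H + \sqrt{3 + H}}$ ($q{\left(H \right)} = 7 + \sqrt{H + \sqrt{H + 3}} = 7 + \sqrt{H + \sqrt{3 + H}}$)
$f = 4$
$E{\left(o,R \right)} = -9 + \left(11 + \sqrt{5 + 2 \sqrt{2}}\right)^{2}$ ($E{\left(o,R \right)} = -9 + \left(4 + \left(7 + \sqrt{5 + \sqrt{3 + 5}}\right)\right)^{2} = -9 + \left(4 + \left(7 + \sqrt{5 + \sqrt{8}}\right)\right)^{2} = -9 + \left(4 + \left(7 + \sqrt{5 + 2 \sqrt{2}}\right)\right)^{2} = -9 + \left(11 + \sqrt{5 + 2 \sqrt{2}}\right)^{2}$)
$6 E{\left(D,-15 \right)} = 6 \left(-9 + \left(11 + \sqrt{5 + 2 \sqrt{2}}\right)^{2}\right) = -54 + 6 \left(11 + \sqrt{5 + 2 \sqrt{2}}\right)^{2}$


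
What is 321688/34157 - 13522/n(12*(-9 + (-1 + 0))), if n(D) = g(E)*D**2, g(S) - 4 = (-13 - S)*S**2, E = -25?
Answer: 17380185678923/1845461721600 ≈ 9.4178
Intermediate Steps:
g(S) = 4 + S**2*(-13 - S) (g(S) = 4 + (-13 - S)*S**2 = 4 + S**2*(-13 - S))
n(D) = 7504*D**2 (n(D) = (4 - 1*(-25)**3 - 13*(-25)**2)*D**2 = (4 - 1*(-15625) - 13*625)*D**2 = (4 + 15625 - 8125)*D**2 = 7504*D**2)
321688/34157 - 13522/n(12*(-9 + (-1 + 0))) = 321688/34157 - 13522*1/(1080576*(-9 + (-1 + 0))**2) = 321688*(1/34157) - 13522*1/(1080576*(-9 - 1)**2) = 321688/34157 - 13522/(7504*(12*(-10))**2) = 321688/34157 - 13522/(7504*(-120)**2) = 321688/34157 - 13522/(7504*14400) = 321688/34157 - 13522/108057600 = 321688/34157 - 13522*1/108057600 = 321688/34157 - 6761/54028800 = 17380185678923/1845461721600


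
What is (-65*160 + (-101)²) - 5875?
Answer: -6074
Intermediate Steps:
(-65*160 + (-101)²) - 5875 = (-10400 + 10201) - 5875 = -199 - 5875 = -6074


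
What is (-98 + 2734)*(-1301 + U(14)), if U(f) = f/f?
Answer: -3426800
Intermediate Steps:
U(f) = 1
(-98 + 2734)*(-1301 + U(14)) = (-98 + 2734)*(-1301 + 1) = 2636*(-1300) = -3426800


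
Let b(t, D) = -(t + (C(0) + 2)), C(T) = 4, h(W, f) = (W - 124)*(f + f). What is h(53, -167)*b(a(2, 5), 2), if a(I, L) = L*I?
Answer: -379424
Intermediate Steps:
h(W, f) = 2*f*(-124 + W) (h(W, f) = (-124 + W)*(2*f) = 2*f*(-124 + W))
a(I, L) = I*L
b(t, D) = -6 - t (b(t, D) = -(t + (4 + 2)) = -(t + 6) = -(6 + t) = -6 - t)
h(53, -167)*b(a(2, 5), 2) = (2*(-167)*(-124 + 53))*(-6 - 2*5) = (2*(-167)*(-71))*(-6 - 1*10) = 23714*(-6 - 10) = 23714*(-16) = -379424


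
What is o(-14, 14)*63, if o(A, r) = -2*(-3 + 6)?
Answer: -378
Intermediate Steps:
o(A, r) = -6 (o(A, r) = -2*3 = -6)
o(-14, 14)*63 = -6*63 = -378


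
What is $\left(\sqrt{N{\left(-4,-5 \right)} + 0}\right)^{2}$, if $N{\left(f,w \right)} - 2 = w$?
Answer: $-3$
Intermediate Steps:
$N{\left(f,w \right)} = 2 + w$
$\left(\sqrt{N{\left(-4,-5 \right)} + 0}\right)^{2} = \left(\sqrt{\left(2 - 5\right) + 0}\right)^{2} = \left(\sqrt{-3 + 0}\right)^{2} = \left(\sqrt{-3}\right)^{2} = \left(i \sqrt{3}\right)^{2} = -3$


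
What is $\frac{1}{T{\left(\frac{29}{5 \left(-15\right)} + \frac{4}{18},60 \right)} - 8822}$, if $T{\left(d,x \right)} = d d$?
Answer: $- \frac{50625}{446612381} \approx -0.00011335$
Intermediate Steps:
$T{\left(d,x \right)} = d^{2}$
$\frac{1}{T{\left(\frac{29}{5 \left(-15\right)} + \frac{4}{18},60 \right)} - 8822} = \frac{1}{\left(\frac{29}{5 \left(-15\right)} + \frac{4}{18}\right)^{2} - 8822} = \frac{1}{\left(\frac{29}{-75} + 4 \cdot \frac{1}{18}\right)^{2} - 8822} = \frac{1}{\left(29 \left(- \frac{1}{75}\right) + \frac{2}{9}\right)^{2} - 8822} = \frac{1}{\left(- \frac{29}{75} + \frac{2}{9}\right)^{2} - 8822} = \frac{1}{\left(- \frac{37}{225}\right)^{2} - 8822} = \frac{1}{\frac{1369}{50625} - 8822} = \frac{1}{- \frac{446612381}{50625}} = - \frac{50625}{446612381}$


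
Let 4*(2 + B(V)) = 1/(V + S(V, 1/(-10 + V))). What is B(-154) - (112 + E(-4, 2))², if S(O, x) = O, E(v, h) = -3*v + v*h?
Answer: -16580257/1232 ≈ -13458.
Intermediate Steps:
E(v, h) = -3*v + h*v
B(V) = -2 + 1/(8*V) (B(V) = -2 + 1/(4*(V + V)) = -2 + 1/(4*((2*V))) = -2 + (1/(2*V))/4 = -2 + 1/(8*V))
B(-154) - (112 + E(-4, 2))² = (-2 + (⅛)/(-154)) - (112 - 4*(-3 + 2))² = (-2 + (⅛)*(-1/154)) - (112 - 4*(-1))² = (-2 - 1/1232) - (112 + 4)² = -2465/1232 - 1*116² = -2465/1232 - 1*13456 = -2465/1232 - 13456 = -16580257/1232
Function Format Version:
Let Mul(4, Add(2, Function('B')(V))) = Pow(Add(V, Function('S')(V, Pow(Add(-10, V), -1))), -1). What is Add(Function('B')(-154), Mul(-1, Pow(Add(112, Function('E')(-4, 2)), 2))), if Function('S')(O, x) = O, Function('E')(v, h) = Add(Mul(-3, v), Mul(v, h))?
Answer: Rational(-16580257, 1232) ≈ -13458.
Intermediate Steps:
Function('E')(v, h) = Add(Mul(-3, v), Mul(h, v))
Function('B')(V) = Add(-2, Mul(Rational(1, 8), Pow(V, -1))) (Function('B')(V) = Add(-2, Mul(Rational(1, 4), Pow(Add(V, V), -1))) = Add(-2, Mul(Rational(1, 4), Pow(Mul(2, V), -1))) = Add(-2, Mul(Rational(1, 4), Mul(Rational(1, 2), Pow(V, -1)))) = Add(-2, Mul(Rational(1, 8), Pow(V, -1))))
Add(Function('B')(-154), Mul(-1, Pow(Add(112, Function('E')(-4, 2)), 2))) = Add(Add(-2, Mul(Rational(1, 8), Pow(-154, -1))), Mul(-1, Pow(Add(112, Mul(-4, Add(-3, 2))), 2))) = Add(Add(-2, Mul(Rational(1, 8), Rational(-1, 154))), Mul(-1, Pow(Add(112, Mul(-4, -1)), 2))) = Add(Add(-2, Rational(-1, 1232)), Mul(-1, Pow(Add(112, 4), 2))) = Add(Rational(-2465, 1232), Mul(-1, Pow(116, 2))) = Add(Rational(-2465, 1232), Mul(-1, 13456)) = Add(Rational(-2465, 1232), -13456) = Rational(-16580257, 1232)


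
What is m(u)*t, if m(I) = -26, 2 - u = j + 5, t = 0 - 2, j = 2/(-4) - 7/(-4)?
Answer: 52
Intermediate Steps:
j = 5/4 (j = 2*(-¼) - 7*(-¼) = -½ + 7/4 = 5/4 ≈ 1.2500)
t = -2
u = -17/4 (u = 2 - (5/4 + 5) = 2 - 1*25/4 = 2 - 25/4 = -17/4 ≈ -4.2500)
m(u)*t = -26*(-2) = 52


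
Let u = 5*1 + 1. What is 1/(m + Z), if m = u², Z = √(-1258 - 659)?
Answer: 4/357 - I*√213/1071 ≈ 0.011204 - 0.013627*I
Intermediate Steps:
u = 6 (u = 5 + 1 = 6)
Z = 3*I*√213 (Z = √(-1917) = 3*I*√213 ≈ 43.784*I)
m = 36 (m = 6² = 36)
1/(m + Z) = 1/(36 + 3*I*√213)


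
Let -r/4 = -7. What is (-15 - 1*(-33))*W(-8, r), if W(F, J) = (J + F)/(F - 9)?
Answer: -360/17 ≈ -21.176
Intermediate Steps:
r = 28 (r = -4*(-7) = 28)
W(F, J) = (F + J)/(-9 + F)
(-15 - 1*(-33))*W(-8, r) = (-15 - 1*(-33))*((-8 + 28)/(-9 - 8)) = (-15 + 33)*(20/(-17)) = 18*(-1/17*20) = 18*(-20/17) = -360/17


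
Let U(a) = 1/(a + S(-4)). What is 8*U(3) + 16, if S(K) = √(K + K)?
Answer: 296/17 - 16*I*√2/17 ≈ 17.412 - 1.331*I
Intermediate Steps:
S(K) = √2*√K (S(K) = √(2*K) = √2*√K)
U(a) = 1/(a + 2*I*√2) (U(a) = 1/(a + √2*√(-4)) = 1/(a + √2*(2*I)) = 1/(a + 2*I*√2))
8*U(3) + 16 = 8/(3 + 2*I*√2) + 16 = 16 + 8/(3 + 2*I*√2)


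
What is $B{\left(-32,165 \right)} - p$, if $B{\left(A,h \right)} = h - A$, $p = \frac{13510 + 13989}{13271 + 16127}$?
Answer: $\frac{5763907}{29398} \approx 196.06$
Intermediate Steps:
$p = \frac{27499}{29398} \approx 0.9354$
$B{\left(-32,165 \right)} - p = \left(165 - -32\right) - \frac{27499}{29398} = \left(165 + 32\right) - \frac{27499}{29398} = 197 - \frac{27499}{29398} = \frac{5763907}{29398}$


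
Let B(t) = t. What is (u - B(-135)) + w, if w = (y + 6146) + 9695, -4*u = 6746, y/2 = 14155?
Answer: 85199/2 ≈ 42600.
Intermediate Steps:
y = 28310 (y = 2*14155 = 28310)
u = -3373/2 (u = -1/4*6746 = -3373/2 ≈ -1686.5)
w = 44151 (w = (28310 + 6146) + 9695 = 34456 + 9695 = 44151)
(u - B(-135)) + w = (-3373/2 - 1*(-135)) + 44151 = (-3373/2 + 135) + 44151 = -3103/2 + 44151 = 85199/2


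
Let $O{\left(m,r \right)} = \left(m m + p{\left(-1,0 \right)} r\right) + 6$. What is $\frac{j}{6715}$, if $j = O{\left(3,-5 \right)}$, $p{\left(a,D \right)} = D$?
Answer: $\frac{3}{1343} \approx 0.0022338$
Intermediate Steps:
$O{\left(m,r \right)} = 6 + m^{2}$ ($O{\left(m,r \right)} = \left(m m + 0 r\right) + 6 = \left(m^{2} + 0\right) + 6 = m^{2} + 6 = 6 + m^{2}$)
$j = 15$ ($j = 6 + 3^{2} = 6 + 9 = 15$)
$\frac{j}{6715} = \frac{1}{6715} \cdot 15 = \frac{3}{1343}$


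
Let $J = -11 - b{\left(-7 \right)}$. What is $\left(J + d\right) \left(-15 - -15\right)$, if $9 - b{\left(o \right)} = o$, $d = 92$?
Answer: $0$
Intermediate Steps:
$b{\left(o \right)} = 9 - o$
$J = -27$ ($J = -11 - \left(9 - -7\right) = -11 - \left(9 + 7\right) = -11 - 16 = -27$)
$\left(J + d\right) \left(-15 - -15\right) = \left(-27 + 92\right) \left(-15 - -15\right) = 65 \left(-15 + 15\right) = 65 \cdot 0 = 0$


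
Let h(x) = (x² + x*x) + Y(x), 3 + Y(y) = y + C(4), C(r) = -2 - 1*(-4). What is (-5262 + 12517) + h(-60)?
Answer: 14394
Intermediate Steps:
C(r) = 2 (C(r) = -2 + 4 = 2)
Y(y) = -1 + y (Y(y) = -3 + (y + 2) = -3 + (2 + y) = -1 + y)
h(x) = -1 + x + 2*x² (h(x) = (x² + x*x) + (-1 + x) = (x² + x²) + (-1 + x) = 2*x² + (-1 + x) = -1 + x + 2*x²)
(-5262 + 12517) + h(-60) = (-5262 + 12517) + (-1 - 60 + 2*(-60)²) = 7255 + (-1 - 60 + 2*3600) = 7255 + (-1 - 60 + 7200) = 7255 + 7139 = 14394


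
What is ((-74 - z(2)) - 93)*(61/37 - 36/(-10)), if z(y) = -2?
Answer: -32043/37 ≈ -866.03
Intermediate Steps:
((-74 - z(2)) - 93)*(61/37 - 36/(-10)) = ((-74 - 1*(-2)) - 93)*(61/37 - 36/(-10)) = ((-74 + 2) - 93)*(61*(1/37) - 36*(-⅒)) = (-72 - 93)*(61/37 + 18/5) = -165*971/185 = -32043/37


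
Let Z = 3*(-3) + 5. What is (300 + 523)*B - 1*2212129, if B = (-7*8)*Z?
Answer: -2027777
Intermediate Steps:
Z = -4 (Z = -9 + 5 = -4)
B = 224 (B = -7*8*(-4) = -56*(-4) = 224)
(300 + 523)*B - 1*2212129 = (300 + 523)*224 - 1*2212129 = 823*224 - 2212129 = 184352 - 2212129 = -2027777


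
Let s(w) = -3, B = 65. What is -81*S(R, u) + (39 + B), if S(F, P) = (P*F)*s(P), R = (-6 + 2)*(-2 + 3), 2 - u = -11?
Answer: -12532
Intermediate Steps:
u = 13 (u = 2 - 1*(-11) = 2 + 11 = 13)
R = -4 (R = -4*1 = -4)
S(F, P) = -3*F*P (S(F, P) = (P*F)*(-3) = (F*P)*(-3) = -3*F*P)
-81*S(R, u) + (39 + B) = -(-243)*(-4)*13 + (39 + 65) = -81*156 + 104 = -12636 + 104 = -12532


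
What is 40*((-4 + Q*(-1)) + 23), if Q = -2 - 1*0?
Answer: 840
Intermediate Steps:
Q = -2 (Q = -2 + 0 = -2)
40*((-4 + Q*(-1)) + 23) = 40*((-4 - 2*(-1)) + 23) = 40*((-4 + 2) + 23) = 40*(-2 + 23) = 40*21 = 840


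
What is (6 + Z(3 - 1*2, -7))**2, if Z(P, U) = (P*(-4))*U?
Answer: 1156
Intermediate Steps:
Z(P, U) = -4*P*U (Z(P, U) = (-4*P)*U = -4*P*U)
(6 + Z(3 - 1*2, -7))**2 = (6 - 4*(3 - 1*2)*(-7))**2 = (6 - 4*(3 - 2)*(-7))**2 = (6 - 4*1*(-7))**2 = (6 + 28)**2 = 34**2 = 1156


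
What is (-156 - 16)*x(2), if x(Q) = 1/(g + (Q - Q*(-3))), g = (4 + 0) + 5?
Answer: -172/17 ≈ -10.118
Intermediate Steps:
g = 9 (g = 4 + 5 = 9)
x(Q) = 1/(9 + 4*Q) (x(Q) = 1/(9 + (Q - Q*(-3))) = 1/(9 + (Q - (-3)*Q)) = 1/(9 + (Q + 3*Q)) = 1/(9 + 4*Q))
(-156 - 16)*x(2) = (-156 - 16)/(9 + 4*2) = -172/(9 + 8) = -172/17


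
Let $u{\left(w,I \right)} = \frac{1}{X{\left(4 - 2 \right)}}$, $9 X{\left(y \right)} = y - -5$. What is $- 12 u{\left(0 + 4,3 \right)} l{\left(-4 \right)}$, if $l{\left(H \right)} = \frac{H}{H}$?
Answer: $- \frac{108}{7} \approx -15.429$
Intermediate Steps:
$X{\left(y \right)} = \frac{5}{9} + \frac{y}{9}$ ($X{\left(y \right)} = \frac{y - -5}{9} = \frac{y + 5}{9} = \frac{5 + y}{9} = \frac{5}{9} + \frac{y}{9}$)
$l{\left(H \right)} = 1$
$u{\left(w,I \right)} = \frac{9}{7}$ ($u{\left(w,I \right)} = \frac{1}{\frac{5}{9} + \frac{4 - 2}{9}} = \frac{1}{\frac{5}{9} + \frac{1}{9} \cdot 2} = \frac{1}{\frac{5}{9} + \frac{2}{9}} = \frac{1}{\frac{7}{9}} = \frac{9}{7}$)
$- 12 u{\left(0 + 4,3 \right)} l{\left(-4 \right)} = \left(-12\right) \frac{9}{7} \cdot 1 = \left(- \frac{108}{7}\right) 1 = - \frac{108}{7}$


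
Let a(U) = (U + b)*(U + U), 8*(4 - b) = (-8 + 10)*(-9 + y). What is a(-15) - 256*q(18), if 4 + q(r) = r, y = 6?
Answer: -6553/2 ≈ -3276.5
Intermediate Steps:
b = 19/4 (b = 4 - (-8 + 10)*(-9 + 6)/8 = 4 - (-3)/4 = 4 - ⅛*(-6) = 4 + ¾ = 19/4 ≈ 4.7500)
q(r) = -4 + r
a(U) = 2*U*(19/4 + U) (a(U) = (U + 19/4)*(U + U) = (19/4 + U)*(2*U) = 2*U*(19/4 + U))
a(-15) - 256*q(18) = (½)*(-15)*(19 + 4*(-15)) - 256*(-4 + 18) = (½)*(-15)*(19 - 60) - 256*14 = (½)*(-15)*(-41) - 3584 = 615/2 - 3584 = -6553/2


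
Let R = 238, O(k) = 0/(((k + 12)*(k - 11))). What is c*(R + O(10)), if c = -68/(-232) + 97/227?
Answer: 1128715/6583 ≈ 171.46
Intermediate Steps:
c = 9485/13166 (c = -68*(-1/232) + 97*(1/227) = 17/58 + 97/227 = 9485/13166 ≈ 0.72042)
O(k) = 0 (O(k) = 0/(((12 + k)*(-11 + k))) = 0/(((-11 + k)*(12 + k))) = 0*(1/((-11 + k)*(12 + k))) = 0)
c*(R + O(10)) = 9485*(238 + 0)/13166 = (9485/13166)*238 = 1128715/6583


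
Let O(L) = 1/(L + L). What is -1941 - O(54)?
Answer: -209629/108 ≈ -1941.0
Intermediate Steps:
O(L) = 1/(2*L)
-1941 - O(54) = -1941 - 1/(2*54) = -1941 - 1*1/108 = -1941 - 1/108 = -209629/108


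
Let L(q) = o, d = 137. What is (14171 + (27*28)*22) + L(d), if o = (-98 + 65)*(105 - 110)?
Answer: 30968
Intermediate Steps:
o = 165 (o = -33*(-5) = 165)
L(q) = 165
(14171 + (27*28)*22) + L(d) = (14171 + (27*28)*22) + 165 = (14171 + 756*22) + 165 = (14171 + 16632) + 165 = 30803 + 165 = 30968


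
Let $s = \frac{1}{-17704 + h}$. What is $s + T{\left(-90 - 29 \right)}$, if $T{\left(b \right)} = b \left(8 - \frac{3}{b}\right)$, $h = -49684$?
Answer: $- \frac{64355541}{67388} \approx -955.0$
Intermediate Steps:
$s = - \frac{1}{67388}$ ($s = \frac{1}{-17704 - 49684} = \frac{1}{-67388} = - \frac{1}{67388} \approx -1.4839 \cdot 10^{-5}$)
$s + T{\left(-90 - 29 \right)} = - \frac{1}{67388} + \left(-3 + 8 \left(-90 - 29\right)\right) = - \frac{1}{67388} + \left(-3 + 8 \left(-119\right)\right) = - \frac{1}{67388} - 955 = - \frac{64355541}{67388}$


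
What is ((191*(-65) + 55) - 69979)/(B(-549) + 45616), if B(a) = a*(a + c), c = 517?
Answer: -82339/63184 ≈ -1.3032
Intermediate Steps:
B(a) = a*(517 + a) (B(a) = a*(a + 517) = a*(517 + a))
((191*(-65) + 55) - 69979)/(B(-549) + 45616) = ((191*(-65) + 55) - 69979)/(-549*(517 - 549) + 45616) = ((-12415 + 55) - 69979)/(-549*(-32) + 45616) = (-12360 - 69979)/(17568 + 45616) = -82339/63184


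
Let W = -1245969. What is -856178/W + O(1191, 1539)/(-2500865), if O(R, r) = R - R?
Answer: 856178/1245969 ≈ 0.68716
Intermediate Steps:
O(R, r) = 0
-856178/W + O(1191, 1539)/(-2500865) = -856178/(-1245969) + 0/(-2500865) = -856178*(-1/1245969) + 0*(-1/2500865) = 856178/1245969 + 0 = 856178/1245969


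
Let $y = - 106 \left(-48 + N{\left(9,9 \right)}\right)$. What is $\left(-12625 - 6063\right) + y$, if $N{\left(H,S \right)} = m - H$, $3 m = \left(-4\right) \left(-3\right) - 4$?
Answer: $- \frac{38786}{3} \approx -12929.0$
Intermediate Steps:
$m = \frac{8}{3}$ ($m = \frac{\left(-4\right) \left(-3\right) - 4}{3} = \frac{12 - 4}{3} = \frac{1}{3} \cdot 8 = \frac{8}{3} \approx 2.6667$)
$N{\left(H,S \right)} = \frac{8}{3} - H$
$y = \frac{17278}{3}$ ($y = - 106 \left(-48 + \left(\frac{8}{3} - 9\right)\right) = - 106 \left(-48 - \frac{19}{3}\right) = \left(-106\right) \left(- \frac{163}{3}\right) = \frac{17278}{3} \approx 5759.3$)
$\left(-12625 - 6063\right) + y = \left(-12625 - 6063\right) + \frac{17278}{3} = -18688 + \frac{17278}{3} = - \frac{38786}{3}$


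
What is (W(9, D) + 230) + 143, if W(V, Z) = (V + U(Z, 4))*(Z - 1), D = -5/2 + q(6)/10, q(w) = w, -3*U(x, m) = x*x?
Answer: 1051169/3000 ≈ 350.39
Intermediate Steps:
U(x, m) = -x²/3 (U(x, m) = -x*x/3 = -x²/3)
D = -19/10 (D = -5/2 + 6/10 = -5*½ + 6*(⅒) = -5/2 + ⅗ = -19/10 ≈ -1.9000)
W(V, Z) = (-1 + Z)*(V - Z²/3) (W(V, Z) = (V - Z²/3)*(Z - 1) = (V - Z²/3)*(-1 + Z) = (-1 + Z)*(V - Z²/3))
(W(9, D) + 230) + 143 = ((-1*9 - (-19/10)³/3 + (-19/10)²/3 + 9*(-19/10)) + 230) + 143 = ((-9 - ⅓*(-6859/1000) + (⅓)*(361/100) - 171/10) + 230) + 143 = ((-9 + 6859/3000 + 361/300 - 171/10) + 230) + 143 = (-67831/3000 + 230) + 143 = 622169/3000 + 143 = 1051169/3000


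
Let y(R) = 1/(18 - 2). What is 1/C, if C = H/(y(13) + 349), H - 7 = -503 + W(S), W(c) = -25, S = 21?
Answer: -5585/8336 ≈ -0.66999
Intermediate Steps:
H = -521 (H = 7 + (-503 - 25) = 7 - 528 = -521)
y(R) = 1/16
C = -8336/5585 (C = -521/(1/16 + 349) = -521/5585/16 = -521*16/5585 = -8336/5585 ≈ -1.4926)
1/C = 1/(-8336/5585) = -5585/8336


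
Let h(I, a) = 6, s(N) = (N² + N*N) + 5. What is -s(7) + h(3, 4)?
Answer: -97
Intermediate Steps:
s(N) = 5 + 2*N² (s(N) = (N² + N²) + 5 = 2*N² + 5 = 5 + 2*N²)
-s(7) + h(3, 4) = -(5 + 2*7²) + 6 = -(5 + 2*49) + 6 = -(5 + 98) + 6 = -1*103 + 6 = -103 + 6 = -97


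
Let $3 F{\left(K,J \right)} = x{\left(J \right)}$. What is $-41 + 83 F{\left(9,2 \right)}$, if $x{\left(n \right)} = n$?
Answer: $\frac{43}{3} \approx 14.333$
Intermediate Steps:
$F{\left(K,J \right)} = \frac{J}{3}$
$-41 + 83 F{\left(9,2 \right)} = -41 + 83 \cdot \frac{1}{3} \cdot 2 = -41 + 83 \cdot \frac{2}{3} = -41 + \frac{166}{3} = \frac{43}{3}$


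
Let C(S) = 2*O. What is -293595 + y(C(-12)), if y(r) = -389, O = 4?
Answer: -293984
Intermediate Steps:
C(S) = 8 (C(S) = 2*4 = 8)
-293595 + y(C(-12)) = -293595 - 389 = -293984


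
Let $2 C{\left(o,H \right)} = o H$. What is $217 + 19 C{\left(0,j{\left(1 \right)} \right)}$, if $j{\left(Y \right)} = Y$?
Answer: $217$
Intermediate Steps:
$C{\left(o,H \right)} = \frac{H o}{2}$ ($C{\left(o,H \right)} = \frac{o H}{2} = \frac{H o}{2}$)
$217 + 19 C{\left(0,j{\left(1 \right)} \right)} = 217 + 19 \cdot \frac{1}{2} \cdot 1 \cdot 0 = 217 + 19 \cdot 0 = 217 + 0 = 217$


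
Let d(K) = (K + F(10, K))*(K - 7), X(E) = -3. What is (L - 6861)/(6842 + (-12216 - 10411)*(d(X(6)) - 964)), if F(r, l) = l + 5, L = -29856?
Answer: -36717/21593000 ≈ -0.0017004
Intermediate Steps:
F(r, l) = 5 + l
d(K) = (-7 + K)*(5 + 2*K) (d(K) = (K + (5 + K))*(K - 7) = (5 + 2*K)*(-7 + K) = (-7 + K)*(5 + 2*K))
(L - 6861)/(6842 + (-12216 - 10411)*(d(X(6)) - 964)) = (-29856 - 6861)/(6842 + (-12216 - 10411)*((-35 - 9*(-3) + 2*(-3)²) - 964)) = -36717/(6842 - 22627*((-35 + 27 + 2*9) - 964)) = -36717/(6842 - 22627*((-35 + 27 + 18) - 964)) = -36717/(6842 - 22627*(10 - 964)) = -36717/(6842 - 22627*(-954)) = -36717/(6842 + 21586158) = -36717/21593000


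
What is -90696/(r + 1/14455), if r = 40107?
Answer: -655505340/289873343 ≈ -2.2614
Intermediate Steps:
-90696/(r + 1/14455) = -90696/(40107 + 1/14455) = -90696/579746686/14455 = -90696*14455/579746686 = -655505340/289873343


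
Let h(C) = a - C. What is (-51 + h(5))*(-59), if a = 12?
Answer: 2596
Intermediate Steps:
h(C) = 12 - C
(-51 + h(5))*(-59) = (-51 + (12 - 1*5))*(-59) = (-51 + (12 - 5))*(-59) = (-51 + 7)*(-59) = -44*(-59) = 2596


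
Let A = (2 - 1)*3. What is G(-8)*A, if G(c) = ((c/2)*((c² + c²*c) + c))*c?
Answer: -43776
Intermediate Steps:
G(c) = c²*(c + c² + c³)/2 (G(c) = ((c*(½))*((c² + c³) + c))*c = ((c/2)*(c + c² + c³))*c = (c*(c + c² + c³)/2)*c = c²*(c + c² + c³)/2)
A = 3 (A = 1*3 = 3)
G(-8)*A = ((½)*(-8)³*(1 - 8 + (-8)²))*3 = ((½)*(-512)*(1 - 8 + 64))*3 = ((½)*(-512)*57)*3 = -14592*3 = -43776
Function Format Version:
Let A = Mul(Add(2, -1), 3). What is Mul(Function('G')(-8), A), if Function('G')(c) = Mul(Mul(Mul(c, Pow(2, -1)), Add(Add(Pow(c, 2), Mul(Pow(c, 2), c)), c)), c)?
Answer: -43776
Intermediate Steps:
Function('G')(c) = Mul(Rational(1, 2), Pow(c, 2), Add(c, Pow(c, 2), Pow(c, 3))) (Function('G')(c) = Mul(Mul(Mul(c, Rational(1, 2)), Add(Add(Pow(c, 2), Pow(c, 3)), c)), c) = Mul(Mul(Mul(Rational(1, 2), c), Add(c, Pow(c, 2), Pow(c, 3))), c) = Mul(Mul(Rational(1, 2), c, Add(c, Pow(c, 2), Pow(c, 3))), c) = Mul(Rational(1, 2), Pow(c, 2), Add(c, Pow(c, 2), Pow(c, 3))))
A = 3 (A = Mul(1, 3) = 3)
Mul(Function('G')(-8), A) = Mul(Mul(Rational(1, 2), Pow(-8, 3), Add(1, -8, Pow(-8, 2))), 3) = Mul(Mul(Rational(1, 2), -512, Add(1, -8, 64)), 3) = Mul(Mul(Rational(1, 2), -512, 57), 3) = Mul(-14592, 3) = -43776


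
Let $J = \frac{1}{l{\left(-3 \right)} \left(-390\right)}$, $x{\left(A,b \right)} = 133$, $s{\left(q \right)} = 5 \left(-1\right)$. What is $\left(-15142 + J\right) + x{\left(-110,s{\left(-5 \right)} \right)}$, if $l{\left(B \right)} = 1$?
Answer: $- \frac{5853511}{390} \approx -15009.0$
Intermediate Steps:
$s{\left(q \right)} = -5$
$J = - \frac{1}{390}$ ($J = \frac{1}{1 \left(-390\right)} = \frac{1}{-390} = - \frac{1}{390} \approx -0.0025641$)
$\left(-15142 + J\right) + x{\left(-110,s{\left(-5 \right)} \right)} = \left(-15142 - \frac{1}{390}\right) + 133 = - \frac{5905381}{390} + 133 = - \frac{5853511}{390}$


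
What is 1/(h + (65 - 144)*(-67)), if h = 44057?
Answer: 1/49350 ≈ 2.0263e-5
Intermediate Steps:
1/(h + (65 - 144)*(-67)) = 1/(44057 + (65 - 144)*(-67)) = 1/(44057 - 79*(-67)) = 1/(44057 + 5293) = 1/49350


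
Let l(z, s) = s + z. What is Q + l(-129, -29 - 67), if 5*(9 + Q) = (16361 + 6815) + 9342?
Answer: 31348/5 ≈ 6269.6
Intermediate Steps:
Q = 32473/5 (Q = -9 + ((16361 + 6815) + 9342)/5 = -9 + (23176 + 9342)/5 = -9 + (⅕)*32518 = -9 + 32518/5 = 32473/5 ≈ 6494.6)
Q + l(-129, -29 - 67) = 32473/5 + ((-29 - 67) - 129) = 32473/5 + (-96 - 129) = 32473/5 - 225 = 31348/5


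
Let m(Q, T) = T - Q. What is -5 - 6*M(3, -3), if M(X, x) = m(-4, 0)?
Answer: -29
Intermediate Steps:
M(X, x) = 4 (M(X, x) = 0 - 1*(-4) = 0 + 4 = 4)
-5 - 6*M(3, -3) = -5 - 6*4 = -5 - 24 = -29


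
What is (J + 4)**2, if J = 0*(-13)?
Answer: 16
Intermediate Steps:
J = 0
(J + 4)**2 = (0 + 4)**2 = 4**2 = 16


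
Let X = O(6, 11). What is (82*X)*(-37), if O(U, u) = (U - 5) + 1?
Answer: -6068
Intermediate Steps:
O(U, u) = -4 + U (O(U, u) = (-5 + U) + 1 = -4 + U)
X = 2 (X = -4 + 6 = 2)
(82*X)*(-37) = (82*2)*(-37) = 164*(-37) = -6068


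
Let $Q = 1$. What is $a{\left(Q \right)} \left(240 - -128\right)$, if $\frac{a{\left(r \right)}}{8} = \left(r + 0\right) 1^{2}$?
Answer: $2944$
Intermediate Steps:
$a{\left(r \right)} = 8 r$ ($a{\left(r \right)} = 8 \left(r + 0\right) 1^{2} = 8 r 1 = 8 r$)
$a{\left(Q \right)} \left(240 - -128\right) = 8 \cdot 1 \left(240 - -128\right) = 8 \left(240 + 128\right) = 8 \cdot 368 = 2944$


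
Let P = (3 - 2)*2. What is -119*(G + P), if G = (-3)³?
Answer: 2975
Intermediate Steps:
G = -27
P = 2 (P = 1*2 = 2)
-119*(G + P) = -119*(-27 + 2) = -119*(-25) = 2975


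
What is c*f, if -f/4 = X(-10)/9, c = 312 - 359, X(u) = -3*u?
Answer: 1880/3 ≈ 626.67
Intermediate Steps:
c = -47
f = -40/3 (f = -4*(-3*(-10))/9 = -120/9 = -4*10/3 = -40/3 ≈ -13.333)
c*f = -47*(-40/3) = 1880/3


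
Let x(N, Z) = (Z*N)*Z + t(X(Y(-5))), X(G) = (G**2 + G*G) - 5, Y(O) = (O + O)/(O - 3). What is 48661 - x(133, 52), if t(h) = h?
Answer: -2487753/8 ≈ -3.1097e+5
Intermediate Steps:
Y(O) = 2*O/(-3 + O) (Y(O) = (2*O)/(-3 + O) = 2*O/(-3 + O))
X(G) = -5 + 2*G**2 (X(G) = (G**2 + G**2) - 5 = 2*G**2 - 5 = -5 + 2*G**2)
x(N, Z) = -15/8 + N*Z**2 (x(N, Z) = (Z*N)*Z + (-5 + 2*(2*(-5)/(-3 - 5))**2) = (N*Z)*Z + (-5 + 2*(2*(-5)/(-8))**2) = N*Z**2 + (-5 + 2*(2*(-5)*(-1/8))**2) = N*Z**2 + (-5 + 2*(5/4)**2) = N*Z**2 + (-5 + 2*(25/16)) = N*Z**2 + (-5 + 25/8) = N*Z**2 - 15/8 = -15/8 + N*Z**2)
48661 - x(133, 52) = 48661 - (-15/8 + 133*52**2) = 48661 - (-15/8 + 133*2704) = 48661 - (-15/8 + 359632) = 48661 - 1*2877041/8 = 48661 - 2877041/8 = -2487753/8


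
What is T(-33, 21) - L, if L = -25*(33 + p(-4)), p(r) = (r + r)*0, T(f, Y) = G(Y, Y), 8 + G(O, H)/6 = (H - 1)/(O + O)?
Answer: 5459/7 ≈ 779.86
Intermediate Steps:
G(O, H) = -48 + 3*(-1 + H)/O (G(O, H) = -48 + 6*((H - 1)/(O + O)) = -48 + 6*((-1 + H)/((2*O))) = -48 + 6*((-1 + H)*(1/(2*O))) = -48 + 6*((-1 + H)/(2*O)) = -48 + 3*(-1 + H)/O)
T(f, Y) = 3*(-1 - 15*Y)/Y (T(f, Y) = 3*(-1 + Y - 16*Y)/Y = 3*(-1 - 15*Y)/Y)
p(r) = 0 (p(r) = (2*r)*0 = 0)
L = -825 (L = -25*(33 + 0) = -25*33 = -825)
T(-33, 21) - L = (-45 - 3/21) - 1*(-825) = (-45 - 3*1/21) + 825 = (-45 - ⅐) + 825 = -316/7 + 825 = 5459/7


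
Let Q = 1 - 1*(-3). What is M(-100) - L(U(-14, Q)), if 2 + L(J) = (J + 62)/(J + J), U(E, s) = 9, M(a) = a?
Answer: -1835/18 ≈ -101.94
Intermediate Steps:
Q = 4 (Q = 1 + 3 = 4)
L(J) = -2 + (62 + J)/(2*J) (L(J) = -2 + (J + 62)/(J + J) = -2 + (62 + J)/((2*J)) = -2 + (62 + J)*(1/(2*J)) = -2 + (62 + J)/(2*J))
M(-100) - L(U(-14, Q)) = -100 - (-3/2 + 31/9) = -100 - 1*35/18 = -100 - 35/18 = -1835/18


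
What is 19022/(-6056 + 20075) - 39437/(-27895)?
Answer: 1083485993/391060005 ≈ 2.7706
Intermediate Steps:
19022/(-6056 + 20075) - 39437/(-27895) = 19022/14019 - 39437*(-1/27895) = 19022*(1/14019) + 39437/27895 = 19022/14019 + 39437/27895 = 1083485993/391060005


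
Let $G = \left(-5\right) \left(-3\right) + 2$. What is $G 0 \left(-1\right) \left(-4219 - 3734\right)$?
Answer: $0$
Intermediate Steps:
$G = 17$ ($G = 15 + 2 = 17$)
$G 0 \left(-1\right) \left(-4219 - 3734\right) = 17 \cdot 0 \left(-1\right) \left(-4219 - 3734\right) = 0 \left(-1\right) \left(-4219 - 3734\right) = 0 \left(-7953\right) = 0$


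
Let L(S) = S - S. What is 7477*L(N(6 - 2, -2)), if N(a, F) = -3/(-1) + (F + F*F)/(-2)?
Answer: 0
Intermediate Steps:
N(a, F) = 3 - F/2 - F**2/2 (N(a, F) = -3*(-1) + (F + F**2)*(-1/2) = 3 + (-F/2 - F**2/2) = 3 - F/2 - F**2/2)
L(S) = 0
7477*L(N(6 - 2, -2)) = 7477*0 = 0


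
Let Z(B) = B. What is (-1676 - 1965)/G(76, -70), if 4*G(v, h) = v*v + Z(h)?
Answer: -7282/2853 ≈ -2.5524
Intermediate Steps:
G(v, h) = h/4 + v²/4 (G(v, h) = (v*v + h)/4 = (v² + h)/4 = (h + v²)/4 = h/4 + v²/4)
(-1676 - 1965)/G(76, -70) = (-1676 - 1965)/((¼)*(-70) + (¼)*76²) = -3641/(-35/2 + (¼)*5776) = -3641/(-35/2 + 1444) = -3641/2853/2 = -3641*2/2853 = -7282/2853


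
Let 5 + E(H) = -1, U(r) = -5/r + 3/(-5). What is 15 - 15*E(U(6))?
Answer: 105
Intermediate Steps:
U(r) = -3/5 - 5/r (U(r) = -5/r + 3*(-1/5) = -5/r - 3/5 = -3/5 - 5/r)
E(H) = -6 (E(H) = -5 - 1 = -6)
15 - 15*E(U(6)) = 15 - 15*(-6) = 15 + 90 = 105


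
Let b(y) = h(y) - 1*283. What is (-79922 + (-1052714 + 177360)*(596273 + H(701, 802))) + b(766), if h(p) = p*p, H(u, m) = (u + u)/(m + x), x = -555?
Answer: -128922741171785/247 ≈ -5.2195e+11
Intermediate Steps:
H(u, m) = 2*u/(-555 + m) (H(u, m) = (u + u)/(m - 555) = (2*u)/(-555 + m) = 2*u/(-555 + m))
h(p) = p²
b(y) = -283 + y² (b(y) = y² - 1*283 = y² - 283 = -283 + y²)
(-79922 + (-1052714 + 177360)*(596273 + H(701, 802))) + b(766) = (-79922 + (-1052714 + 177360)*(596273 + 2*701/(-555 + 802))) + (-283 + 766²) = (-79922 - 875354*(596273 + 2*701/247)) + (-283 + 586756) = (-79922 - 875354*(596273 + 2*701*(1/247))) + 586473 = (-79922 - 875354*(596273 + 1402/247)) + 586473 = (-79922 - 875354*147280833/247) + 586473 = (-79922 - 128922866289882/247) + 586473 = -128922886030616/247 + 586473 = -128922741171785/247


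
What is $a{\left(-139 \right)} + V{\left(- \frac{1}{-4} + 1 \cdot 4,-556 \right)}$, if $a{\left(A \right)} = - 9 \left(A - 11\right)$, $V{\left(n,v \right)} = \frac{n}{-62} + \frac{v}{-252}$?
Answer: $\frac{21125801}{15624} \approx 1352.1$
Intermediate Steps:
$V{\left(n,v \right)} = - \frac{n}{62} - \frac{v}{252}$ ($V{\left(n,v \right)} = n \left(- \frac{1}{62}\right) + v \left(- \frac{1}{252}\right) = - \frac{n}{62} - \frac{v}{252}$)
$a{\left(A \right)} = 99 - 9 A$ ($a{\left(A \right)} = - 9 \left(-11 + A\right) = 99 - 9 A$)
$a{\left(-139 \right)} + V{\left(- \frac{1}{-4} + 1 \cdot 4,-556 \right)} = \left(99 - -1251\right) - \left(- \frac{139}{63} + \frac{- \frac{1}{-4} + 1 \cdot 4}{62}\right) = \left(99 + 1251\right) + \left(- \frac{\left(-1\right) \left(- \frac{1}{4}\right) + 4}{62} + \frac{139}{63}\right) = 1350 + \left(- \frac{\frac{1}{4} + 4}{62} + \frac{139}{63}\right) = 1350 + \left(\left(- \frac{1}{62}\right) \frac{17}{4} + \frac{139}{63}\right) = 1350 + \left(- \frac{17}{248} + \frac{139}{63}\right) = 1350 + \frac{33401}{15624} = \frac{21125801}{15624}$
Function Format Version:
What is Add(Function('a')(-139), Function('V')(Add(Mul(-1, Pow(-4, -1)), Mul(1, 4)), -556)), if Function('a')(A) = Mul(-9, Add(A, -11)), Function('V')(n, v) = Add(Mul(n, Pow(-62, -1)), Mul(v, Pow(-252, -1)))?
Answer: Rational(21125801, 15624) ≈ 1352.1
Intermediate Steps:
Function('V')(n, v) = Add(Mul(Rational(-1, 62), n), Mul(Rational(-1, 252), v)) (Function('V')(n, v) = Add(Mul(n, Rational(-1, 62)), Mul(v, Rational(-1, 252))) = Add(Mul(Rational(-1, 62), n), Mul(Rational(-1, 252), v)))
Function('a')(A) = Add(99, Mul(-9, A)) (Function('a')(A) = Mul(-9, Add(-11, A)) = Add(99, Mul(-9, A)))
Add(Function('a')(-139), Function('V')(Add(Mul(-1, Pow(-4, -1)), Mul(1, 4)), -556)) = Add(Add(99, Mul(-9, -139)), Add(Mul(Rational(-1, 62), Add(Mul(-1, Pow(-4, -1)), Mul(1, 4))), Mul(Rational(-1, 252), -556))) = Add(Add(99, 1251), Add(Mul(Rational(-1, 62), Add(Mul(-1, Rational(-1, 4)), 4)), Rational(139, 63))) = Add(1350, Add(Mul(Rational(-1, 62), Add(Rational(1, 4), 4)), Rational(139, 63))) = Add(1350, Add(Mul(Rational(-1, 62), Rational(17, 4)), Rational(139, 63))) = Add(1350, Add(Rational(-17, 248), Rational(139, 63))) = Add(1350, Rational(33401, 15624)) = Rational(21125801, 15624)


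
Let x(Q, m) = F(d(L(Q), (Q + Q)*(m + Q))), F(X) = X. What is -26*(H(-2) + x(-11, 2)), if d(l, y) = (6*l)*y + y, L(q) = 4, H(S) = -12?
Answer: -128388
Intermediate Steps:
d(l, y) = y + 6*l*y (d(l, y) = 6*l*y + y = y + 6*l*y)
x(Q, m) = 50*Q*(Q + m) (x(Q, m) = ((Q + Q)*(m + Q))*(1 + 6*4) = ((2*Q)*(Q + m))*(1 + 24) = (2*Q*(Q + m))*25 = 50*Q*(Q + m))
-26*(H(-2) + x(-11, 2)) = -26*(-12 + 50*(-11)*(-11 + 2)) = -26*(-12 + 50*(-11)*(-9)) = -26*(-12 + 4950) = -26*4938 = -128388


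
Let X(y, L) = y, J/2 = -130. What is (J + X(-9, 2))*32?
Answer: -8608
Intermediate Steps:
J = -260 (J = 2*(-130) = -260)
(J + X(-9, 2))*32 = (-260 - 9)*32 = -269*32 = -8608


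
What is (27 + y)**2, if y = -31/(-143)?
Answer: 15147664/20449 ≈ 740.75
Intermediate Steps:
y = 31/143 (y = -31*(-1/143) = 31/143 ≈ 0.21678)
(27 + y)**2 = (27 + 31/143)**2 = (3892/143)**2 = 15147664/20449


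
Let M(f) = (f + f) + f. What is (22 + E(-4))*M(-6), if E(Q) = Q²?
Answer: -684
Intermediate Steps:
M(f) = 3*f (M(f) = 2*f + f = 3*f)
(22 + E(-4))*M(-6) = (22 + (-4)²)*(3*(-6)) = (22 + 16)*(-18) = 38*(-18) = -684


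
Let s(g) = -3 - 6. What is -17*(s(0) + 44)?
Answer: -595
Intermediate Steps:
s(g) = -9
-17*(s(0) + 44) = -17*(-9 + 44) = -17*35 = -595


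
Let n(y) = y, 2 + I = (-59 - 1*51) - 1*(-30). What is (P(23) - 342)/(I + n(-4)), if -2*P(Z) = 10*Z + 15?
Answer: 929/172 ≈ 5.4012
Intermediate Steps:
P(Z) = -15/2 - 5*Z (P(Z) = -(10*Z + 15)/2 = -(15 + 10*Z)/2 = -15/2 - 5*Z)
I = -82 (I = -2 + ((-59 - 1*51) - 1*(-30)) = -2 + ((-59 - 51) + 30) = -2 + (-110 + 30) = -2 - 80 = -82)
(P(23) - 342)/(I + n(-4)) = ((-15/2 - 5*23) - 342)/(-82 - 4) = ((-15/2 - 115) - 342)/(-86) = (-245/2 - 342)*(-1/86) = -929/2*(-1/86) = 929/172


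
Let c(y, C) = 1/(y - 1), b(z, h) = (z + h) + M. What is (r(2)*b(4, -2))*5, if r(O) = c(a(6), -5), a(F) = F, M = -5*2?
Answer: -8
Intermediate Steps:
M = -10
b(z, h) = -10 + h + z (b(z, h) = (z + h) - 10 = (h + z) - 10 = -10 + h + z)
c(y, C) = 1/(-1 + y)
r(O) = 1/5 (r(O) = 1/(-1 + 6) = 1/5)
(r(2)*b(4, -2))*5 = ((-10 - 2 + 4)/5)*5 = ((1/5)*(-8))*5 = -8/5*5 = -8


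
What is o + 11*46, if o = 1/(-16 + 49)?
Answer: 16699/33 ≈ 506.03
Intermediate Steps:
o = 1/33 ≈ 0.030303
o + 11*46 = 1/33 + 11*46 = 1/33 + 506 = 16699/33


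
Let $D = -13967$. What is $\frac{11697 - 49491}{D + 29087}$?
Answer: $- \frac{6299}{2520} \approx -2.4996$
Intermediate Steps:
$\frac{11697 - 49491}{D + 29087} = \frac{11697 - 49491}{-13967 + 29087} = - \frac{37794}{15120} = \left(-37794\right) \frac{1}{15120} = - \frac{6299}{2520}$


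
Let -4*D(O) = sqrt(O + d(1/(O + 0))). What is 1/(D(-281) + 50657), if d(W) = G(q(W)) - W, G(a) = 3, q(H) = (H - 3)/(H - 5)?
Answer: 227753872/11537327972021 + 4*I*sqrt(21950877)/11537327972021 ≈ 1.9741e-5 + 1.6244e-9*I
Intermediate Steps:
q(H) = (-3 + H)/(-5 + H)
d(W) = 3 - W
D(O) = -sqrt(3 + O - 1/O)/4 (D(O) = -sqrt(O + (3 - 1/(O + 0)))/4 = -sqrt(O + (3 - 1/O))/4 = -sqrt(3 + O - 1/O)/4)
1/(D(-281) + 50657) = 1/(-sqrt(3 - 281 - 1/(-281))/4 + 50657) = 1/(-sqrt(3 - 281 - 1*(-1/281))/4 + 50657) = 1/(-sqrt(3 - 281 + 1/281)/4 + 50657) = 1/(-I*sqrt(21950877)/1124 + 50657) = 1/(50657 - I*sqrt(21950877)/1124)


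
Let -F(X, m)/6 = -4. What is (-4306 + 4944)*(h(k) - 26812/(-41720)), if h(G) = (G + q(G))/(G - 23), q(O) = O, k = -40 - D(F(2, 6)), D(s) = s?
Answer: 21100211/15645 ≈ 1348.7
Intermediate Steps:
F(X, m) = 24 (F(X, m) = -6*(-4) = 24)
k = -64 (k = -40 - 1*24 = -40 - 24 = -64)
h(G) = 2*G/(-23 + G) (h(G) = (G + G)/(G - 23) = (2*G)/(-23 + G) = 2*G/(-23 + G))
(-4306 + 4944)*(h(k) - 26812/(-41720)) = (-4306 + 4944)*(2*(-64)/(-23 - 64) - 26812/(-41720)) = 638*(2*(-64)/(-87) - 26812*(-1/41720)) = 638*(2*(-64)*(-1/87) + 6703/10430) = 638*(128/87 + 6703/10430) = 638*(1918201/907410) = 21100211/15645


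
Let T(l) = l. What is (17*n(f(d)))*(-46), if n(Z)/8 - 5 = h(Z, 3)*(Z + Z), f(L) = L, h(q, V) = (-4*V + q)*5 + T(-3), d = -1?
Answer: -882096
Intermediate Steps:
h(q, V) = -3 - 20*V + 5*q (h(q, V) = (-4*V + q)*5 - 3 = (q - 4*V)*5 - 3 = (-20*V + 5*q) - 3 = -3 - 20*V + 5*q)
n(Z) = 40 + 16*Z*(-63 + 5*Z) (n(Z) = 40 + 8*((-3 - 20*3 + 5*Z)*(Z + Z)) = 40 + 8*((-3 - 60 + 5*Z)*(2*Z)) = 40 + 8*((-63 + 5*Z)*(2*Z)) = 40 + 8*(2*Z*(-63 + 5*Z)) = 40 + 16*Z*(-63 + 5*Z))
(17*n(f(d)))*(-46) = (17*(40 - 1008*(-1) + 80*(-1)²))*(-46) = (17*(40 + 1008 + 80*1))*(-46) = (17*(40 + 1008 + 80))*(-46) = (17*1128)*(-46) = 19176*(-46) = -882096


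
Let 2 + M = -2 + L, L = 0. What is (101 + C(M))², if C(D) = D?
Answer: 9409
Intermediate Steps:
M = -4 (M = -2 + (-2 + 0) = -2 - 2 = -4)
(101 + C(M))² = (101 - 4)² = 97² = 9409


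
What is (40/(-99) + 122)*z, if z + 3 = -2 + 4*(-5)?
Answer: -300950/99 ≈ -3039.9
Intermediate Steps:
z = -25 (z = -3 + (-2 + 4*(-5)) = -3 + (-2 - 20) = -3 - 22 = -25)
(40/(-99) + 122)*z = (40/(-99) + 122)*(-25) = (40*(-1/99) + 122)*(-25) = (-40/99 + 122)*(-25) = (12038/99)*(-25) = -300950/99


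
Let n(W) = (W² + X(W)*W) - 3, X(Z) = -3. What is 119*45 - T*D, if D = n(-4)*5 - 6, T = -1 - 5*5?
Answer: 8449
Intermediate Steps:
n(W) = -3 + W² - 3*W (n(W) = (W² - 3*W) - 3 = -3 + W² - 3*W)
T = -26 (T = -1 - 25 = -26)
D = 119 (D = (-3 + (-4)² - 3*(-4))*5 - 6 = (-3 + 16 + 12)*5 - 6 = 25*5 - 6 = 125 - 6 = 119)
119*45 - T*D = 119*45 - (-26)*119 = 5355 - 1*(-3094) = 5355 + 3094 = 8449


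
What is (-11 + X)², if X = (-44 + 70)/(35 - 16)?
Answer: 33489/361 ≈ 92.767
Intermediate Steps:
X = 26/19 ≈ 1.3684
(-11 + X)² = (-11 + 26/19)² = (-183/19)² = 33489/361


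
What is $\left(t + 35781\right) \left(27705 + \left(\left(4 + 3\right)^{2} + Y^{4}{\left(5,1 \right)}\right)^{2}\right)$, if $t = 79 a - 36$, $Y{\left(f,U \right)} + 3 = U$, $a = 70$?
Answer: $1317910750$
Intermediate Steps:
$Y{\left(f,U \right)} = -3 + U$
$t = 5494$ ($t = 79 \cdot 70 - 36 = 5530 - 36 = 5494$)
$\left(t + 35781\right) \left(27705 + \left(\left(4 + 3\right)^{2} + Y^{4}{\left(5,1 \right)}\right)^{2}\right) = \left(5494 + 35781\right) \left(27705 + \left(\left(4 + 3\right)^{2} + \left(-3 + 1\right)^{4}\right)^{2}\right) = 41275 \left(27705 + \left(7^{2} + \left(-2\right)^{4}\right)^{2}\right) = 41275 \left(27705 + \left(49 + 16\right)^{2}\right) = 41275 \left(27705 + 65^{2}\right) = 41275 \left(27705 + 4225\right) = 41275 \cdot 31930 = 1317910750$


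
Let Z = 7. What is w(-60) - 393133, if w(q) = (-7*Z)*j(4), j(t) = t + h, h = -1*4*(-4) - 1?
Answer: -394064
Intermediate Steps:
h = 15 (h = -4*(-4) - 1 = 16 - 1 = 15)
j(t) = 15 + t (j(t) = t + 15 = 15 + t)
w(q) = -931 (w(q) = (-7*7)*(15 + 4) = -49*19 = -931)
w(-60) - 393133 = -931 - 393133 = -394064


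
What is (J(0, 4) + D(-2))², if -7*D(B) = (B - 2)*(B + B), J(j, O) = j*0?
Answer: 256/49 ≈ 5.2245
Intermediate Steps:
J(j, O) = 0
D(B) = -2*B*(-2 + B)/7 (D(B) = -(B - 2)*(B + B)/7 = -(-2 + B)*2*B/7 = -2*B*(-2 + B)/7)
(J(0, 4) + D(-2))² = (0 + (2/7)*(-2)*(2 - 1*(-2)))² = (0 + (2/7)*(-2)*(2 + 2))² = (0 + (2/7)*(-2)*4)² = (0 - 16/7)² = (-16/7)² = 256/49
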